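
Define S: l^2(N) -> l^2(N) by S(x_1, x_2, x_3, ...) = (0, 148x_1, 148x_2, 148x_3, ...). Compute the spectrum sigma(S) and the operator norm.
sigma(S) = closed disk {z in C : |z| ≤ 148}; ||S|| = 148

Note S = 148·U where U is the unit right shift (U x)_k = x_{k-1} (with x_0 := 0); so ||S|| = 148||U|| and sigma(S) = 148·sigma(U). ||S x||^2 = sum_{k≥1} |148x_k|^2 = 21904||x||^2, so ||S|| = 148 and sigma(S) ⊂ {|z| ≤ 148}. For any |lambda| < 148, the equation (S - lambda I) x = 0 forces x_1 = 0, then 148x_k = lambda x_{k+1} ⇒ x = 0, so S has no eigenvalues. But (S - lambda I) is not surjective for |lambda| < 148: solving (S - lambda I) x = e_1 would require x_n proportional to (lambda/148)^(-n), which is not in l^2. So every |lambda| < 148 lies in the residual spectrum. The boundary |lambda| = 148 is in the approximate point spectrum (the spectrum is closed). Hence sigma(S) is the closed disk of radius 148.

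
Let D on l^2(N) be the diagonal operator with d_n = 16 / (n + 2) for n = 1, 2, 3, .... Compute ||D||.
||D|| = 16/3 (attained at n = 1)

For D diagonal, ||D|| = sup_n |d_n| = sup_n 16/(n + 2). This is positive and strictly decreasing in n, so the supremum is attained at n = 1: d_1 = 16/(1 + 2) = 16/3. Hence ||D|| = 16/3.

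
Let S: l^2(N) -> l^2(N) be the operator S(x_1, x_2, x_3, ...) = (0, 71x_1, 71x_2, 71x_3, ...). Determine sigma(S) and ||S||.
sigma(S) = closed disk {z in C : |z| ≤ 71}; ||S|| = 71

Note S = 71·U where U is the unit right shift (U x)_k = x_{k-1} (with x_0 := 0); so ||S|| = 71||U|| and sigma(S) = 71·sigma(U). ||S x||^2 = sum_{k≥1} |71x_k|^2 = 5041||x||^2, so ||S|| = 71 and sigma(S) ⊂ {|z| ≤ 71}. For any |lambda| < 71, the equation (S - lambda I) x = 0 forces x_1 = 0, then 71x_k = lambda x_{k+1} ⇒ x = 0, so S has no eigenvalues. But (S - lambda I) is not surjective for |lambda| < 71: solving (S - lambda I) x = e_1 would require x_n proportional to (lambda/71)^(-n), which is not in l^2. So every |lambda| < 71 lies in the residual spectrum. The boundary |lambda| = 71 is in the approximate point spectrum (the spectrum is closed). Hence sigma(S) is the closed disk of radius 71.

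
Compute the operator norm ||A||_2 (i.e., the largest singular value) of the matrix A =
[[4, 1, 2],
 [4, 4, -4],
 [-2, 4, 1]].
||A||_2 ≈ 7.27 (= sqrt(largest eigenvalue of A^T A))

||A||_2 = sigma_max(A) = sqrt(lambda_max(A^T A)). Form the symmetric matrix M = A^T A =
[[36, 12, -10],
 [12, 33, -10],
 [-10, -10, 21]].
Its characteristic polynomial (trace, sum of principal 2x2 minors, determinant of M give the coefficients) is
  p(λ) = det(λ I - M) = λ^3 - 90λ^2 + 2293λ - 17424.
No integer candidate from the rational root theorem (±divisors of 17424) is a root, so the roots are irrational. The cubic discriminant is Δ = 82351760 > 0, so there are three distinct real roots. p(14) = -218 and p(15) = 96 have opposite signs, so a root lies in (14, 15); Newton's method refines it to λ ≈ 14.6612. p(22) = 110 and p(23) = -128 have opposite signs, so a root lies in (22, 23); Newton's method refines it to λ ≈ 22.4858. p(52) = -940 and p(53) = 172 have opposite signs, so a root lies in (52, 53); Newton's method refines it to λ ≈ 52.853. Check (Vieta): the three roots sum to 90, matching tr M = 90.
So the eigenvalues of A^T A are ≈ 14.6612, 22.4858, 52.853 (all ≥ 0, as they must be for A^T A). The largest is λ_max ≈ 52.853, hence ||A||_2 = sqrt(λ_max) ≈ 7.27.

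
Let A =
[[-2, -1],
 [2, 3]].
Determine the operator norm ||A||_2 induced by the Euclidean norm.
||A||_2 = sqrt((18 + sqrt(260))/2) ≈ 4.1306 (= sqrt(largest eigenvalue of A^T A))

||A||_2 = sigma_max(A) = sqrt(lambda_max(A^T A)). Form the symmetric matrix M = A^T A =
[[8, 8],
 [8, 10]].
Its characteristic polynomial (trace, determinant of M give the coefficients) is
  p(λ) = det(λ I - M) = λ^2 - 18λ + 16.
For λ^2 - 18λ + 16 the discriminant is 260. It is nonnegative but not a perfect square, so the roots are real and irrational: λ = (18 ± sqrt(260))/2 ≈ 17.0623, 0.9377.
So the eigenvalues of A^T A are ≈ 0.9377, 17.0623 (all ≥ 0, as they must be for A^T A). The largest is λ_max = (18 + sqrt(260))/2 ≈ 17.0623, hence ||A||_2 = sqrt(λ_max) = sqrt((18 + sqrt(260))/2) ≈ 4.1306.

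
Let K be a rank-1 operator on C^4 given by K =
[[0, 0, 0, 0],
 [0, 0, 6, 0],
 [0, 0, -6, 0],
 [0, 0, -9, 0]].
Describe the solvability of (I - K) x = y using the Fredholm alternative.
(I - K) is invertible (det(I - K) = 7 ≠ 0), so for every y in C^4 the equation (I - K) x = y has a unique solution.

K has rank 1, so it is an outer product K = u v^T: every row of K is a multiple of one row vector. Reading off the entries, u = (0, -2, 2, 3) and v = (0, 0, -3, 0) (row i of K equals u_i·v^T). A rank-one matrix u v^T satisfies K u = u (v·u) and kills the (3)-dimensional subspace v^⊥, so its characteristic polynomial is lambda^3 (lambda - v·u) with v·u = tr K = -6. Hence the eigenvalues of I - K are 1 (multiplicity 3) and 1 - (-6) = 7, so det(I - K) = 7. (Direct check: I - K =
[[1, 0, 0, 0],
 [0, 1, -6, 0],
 [0, 0, 7, 0],
 [0, 0, 9, 1]]
has determinant 7.) The finite-dimensional Fredholm alternative says: either (I - K) is invertible, or ker(I - K) ≠ {0} and then range(I - K) = ker((I - K)^*)^⊥, with dim ker(I - K) = dim ker((I - K)^*). Since det(I - K) ≠ 0, 1 is not an eigenvalue of K and ker(I - K) = {0}, so we are in the first case: for every y there is a unique x = (I - K)^(-1) y. Explicitly, by the Sherman–Morrison formula, (I - u v^T)^(-1) = I + u v^T/(1 - v·u), i.e. (I - K)^(-1) = I + K/(7).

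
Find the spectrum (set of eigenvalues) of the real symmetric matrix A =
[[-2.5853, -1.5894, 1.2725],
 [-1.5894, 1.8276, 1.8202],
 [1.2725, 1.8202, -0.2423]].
sigma(A) ≈ {-4, 0, 3}

A is real symmetric, so its spectrum consists of real eigenvalues. Expanding the characteristic polynomial of the displayed matrix gives
  det(λ I - A) = p(λ) = λ^3 + (1)λ^2 + (-12)λ + (0).
Solving p(λ) = 0 yields eigenvalues ≈ -4, 0, 3. (A is shown rounded to 4 decimals, so these recover the underlying integer eigenvalues to within that precision.)
Verification: the trace of A = -1 equals the sum of eigenvalues -1, and det(A) ≈ 0.0003 matches the eigenvalue product 0.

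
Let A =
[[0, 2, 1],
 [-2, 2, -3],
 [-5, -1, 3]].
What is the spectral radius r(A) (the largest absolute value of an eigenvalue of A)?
r(A) ≈ 4.8302

The eigenvalues of A are the roots of its characteristic polynomial. With M = A (coefficients from the trace, the sum of principal 2x2 minors, and det A):
  p(λ) = det(λ I - M) = λ^3 - 5λ^2 + 12λ - 54.
No integer candidate from the rational root theorem (±divisors of 54) is a root, so the roots are irrational. The cubic discriminant is Δ = -50724 < 0, so there is one real root and a complex-conjugate pair. p(4) = -22 and p(5) = 6 have opposite signs, so a root lies in (4, 5); Newton's method refines it to λ ≈ 4.8302. Dividing out (λ - (4.8302)) leaves approximately λ^2 - 0.1698λ + 11.1797. For λ^2 - 0.1698λ + 11.1797 the discriminant is -44.69. It is negative, so the remaining roots are the complex-conjugate pair λ ≈ 0.0849 ± 3.3425i. Their product equals the constant term, so |λ|^2 ≈ 11.1797 and |λ| ≈ 3.3436.
Thus the eigenvalues (to 4 decimals) are 4.8302 (modulus 4.8302); 0.0849 ± 3.3425i (modulus 3.3436). The spectral radius is the largest modulus: r(A) ≈ 4.8302. (Cross-check: r(A) ≤ ||A||_2 ≈ 5.9233; equality holds whenever A is normal, though it can also hold for some non-normal A.)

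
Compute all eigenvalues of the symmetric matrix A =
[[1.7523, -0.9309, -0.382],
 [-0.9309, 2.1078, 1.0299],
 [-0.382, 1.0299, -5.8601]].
sigma(A) ≈ {-6, 1, 3}

A is real symmetric, so its spectrum consists of real eigenvalues. Expanding the characteristic polynomial of the displayed matrix gives
  det(λ I - A) = p(λ) = λ^3 + (2)λ^2 + (-21)λ + (18).
Solving p(λ) = 0 yields eigenvalues ≈ -6, 1, 3. (A is shown rounded to 4 decimals, so these recover the underlying integer eigenvalues to within that precision.)
Verification: the trace of A = -2 equals the sum of eigenvalues -2, and det(A) ≈ -17.9998 matches the eigenvalue product -18.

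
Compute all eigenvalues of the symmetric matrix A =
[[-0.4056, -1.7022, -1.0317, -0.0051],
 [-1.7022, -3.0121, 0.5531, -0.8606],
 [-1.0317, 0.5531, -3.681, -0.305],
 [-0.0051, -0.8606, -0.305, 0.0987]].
sigma(A) ≈ {-4, 0, 1} (-4 with multiplicity 2)

A is real symmetric, so its spectrum consists of real eigenvalues. Expanding the characteristic polynomial of the displayed matrix gives
  det(λ I - A) = p(λ) = λ^4 + (7)λ^3 + (8)λ^2 + (-16)λ + (0).
Solving p(λ) = 0 yields eigenvalues ≈ -4, -4, 0, 1. (A is shown rounded to 4 decimals, so these recover the underlying integer eigenvalues to within that precision.)
Verification: the trace of A = -7 equals the sum of eigenvalues -7, and det(A) ≈ 0.0003 matches the eigenvalue product 0.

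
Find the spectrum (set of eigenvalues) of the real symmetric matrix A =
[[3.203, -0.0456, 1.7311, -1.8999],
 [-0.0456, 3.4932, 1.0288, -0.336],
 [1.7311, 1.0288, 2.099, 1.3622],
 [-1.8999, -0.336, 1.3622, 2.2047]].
sigma(A) ≈ {-1, 3, 4, 5}

A is real symmetric, so its spectrum consists of real eigenvalues. Expanding the characteristic polynomial of the displayed matrix gives
  det(λ I - A) = p(λ) = λ^4 + (-11)λ^3 + (35)λ^2 + (-13)λ + (-59.9956).
Solving p(λ) = 0 yields eigenvalues ≈ -1, 3, 4, 5. (A is shown rounded to 4 decimals, so these recover the underlying integer eigenvalues to within that precision.)
Verification: the trace of A = 11 equals the sum of eigenvalues 11, and det(A) ≈ -59.9956 matches the eigenvalue product -60.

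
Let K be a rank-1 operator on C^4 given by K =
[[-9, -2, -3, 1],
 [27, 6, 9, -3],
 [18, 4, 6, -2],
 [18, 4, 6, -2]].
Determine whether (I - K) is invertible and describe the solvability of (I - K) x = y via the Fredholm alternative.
(I - K) is singular (det(I - K) = 0, i.e. 1 ∈ sigma(K)). (I - K) x = y is solvable iff y ⊥ ker((I - K)^*) = span{(-9, -2, -3, 1)}, i.e. iff -9y_1 - 2y_2 - 3y_3 + y_4 = 0. When solvable, the solutions are x = y + c·(1, -3, -2, -2), c arbitrary (ker(I - K) = span{(1, -3, -2, -2)}, dimension 1).

K has rank 1, so it is an outer product K = u v^T: every row of K is a multiple of one row vector. Reading off the entries, u = (1, -3, -2, -2) and v = (-9, -2, -3, 1) (row i of K equals u_i·v^T). A rank-one matrix u v^T satisfies K u = u (v·u) and kills the (3)-dimensional subspace v^⊥, so its characteristic polynomial is lambda^3 (lambda - v·u) with v·u = tr K = 1. Hence the eigenvalues of I - K are 1 (multiplicity 3) and 1 - (1) = 0, so det(I - K) = 0. (Direct check: I - K =
[[10, 2, 3, -1],
 [-27, -5, -9, 3],
 [-18, -4, -5, 2],
 [-18, -4, -6, 3]]
has determinant 0.) So 1 is an eigenvalue of K and (I - K) is not invertible. The finite-dimensional Fredholm alternative says: either (I - K) is invertible, or ker(I - K) ≠ {0} and then range(I - K) = ker((I - K)^*)^⊥, with dim ker(I - K) = dim ker((I - K)^*). We are in the second case, so we need both kernels. Kernel of I - K: (I - K) u = u - u (v·u) = u - u = 0, so ker(I - K) = span{u} = span{(1, -3, -2, -2)} (it is exactly 1-dimensional because rank(I - K) = 3). Kernel of the adjoint: K is real, so (I - K)^* = I - K^T = I - v u^T, and (I - v u^T) v = v - v (u·v) = 0; hence ker((I - K)^*) = span{v} = span{(-9, -2, -3, 1)}. Therefore (I - K) x = y is solvable iff <y, v> = 0, i.e. iff -9y_1 - 2y_2 - 3y_3 + y_4 = 0. When this holds, K y = u (v·y) = 0, so (I - K) y = y and x = y is a particular solution; the full solution set is the line x = y + c·u = y + c·(1, -3, -2, -2), c ∈ C.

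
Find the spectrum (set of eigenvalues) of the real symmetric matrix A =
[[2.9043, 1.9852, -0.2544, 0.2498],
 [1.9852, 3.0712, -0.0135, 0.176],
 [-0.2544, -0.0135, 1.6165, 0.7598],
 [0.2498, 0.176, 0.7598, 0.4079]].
sigma(A) ≈ {0, 1, 2, 5}

A is real symmetric, so its spectrum consists of real eigenvalues. Expanding the characteristic polynomial of the displayed matrix gives
  det(λ I - A) = p(λ) = λ^4 + (-8)λ^3 + (17)λ^2 + (-9.9989)λ + (0).
Solving p(λ) = 0 yields eigenvalues ≈ 0, 1, 2, 5. (A is shown rounded to 4 decimals, so these recover the underlying integer eigenvalues to within that precision.)
Verification: the trace of A = 8 equals the sum of eigenvalues 8, and det(A) ≈ -0.0003 matches the eigenvalue product 0.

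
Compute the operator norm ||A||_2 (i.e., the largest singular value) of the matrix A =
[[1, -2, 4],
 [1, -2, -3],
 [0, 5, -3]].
||A||_2 ≈ 7.1246 (= sqrt(largest eigenvalue of A^T A))

||A||_2 = sigma_max(A) = sqrt(lambda_max(A^T A)). Form the symmetric matrix M = A^T A =
[[2, -4, 1],
 [-4, 33, -17],
 [1, -17, 34]].
Its characteristic polynomial (trace, sum of principal 2x2 minors, determinant of M give the coefficients) is
  p(λ) = det(λ I - M) = λ^3 - 69λ^2 + 950λ - 1225.
No integer candidate from the rational root theorem (±divisors of 1225) is a root, so the roots are irrational. The cubic discriminant is Δ = 662469025 > 0, so there are three distinct real roots. p(1) = -343 and p(2) = 407 have opposite signs, so a root lies in (1, 2); Newton's method refines it to λ ≈ 1.4362. p(16) = 407 and p(17) = -103 have opposite signs, so a root lies in (16, 17); Newton's method refines it to λ ≈ 16.804. p(50) = -1225 and p(51) = 407 have opposite signs, so a root lies in (50, 51); Newton's method refines it to λ ≈ 50.7599. Check (Vieta): the three roots sum to 69, matching tr M = 69.
So the eigenvalues of A^T A are ≈ 1.4362, 16.804, 50.7599 (all ≥ 0, as they must be for A^T A). The largest is λ_max ≈ 50.7599, hence ||A||_2 = sqrt(λ_max) ≈ 7.1246.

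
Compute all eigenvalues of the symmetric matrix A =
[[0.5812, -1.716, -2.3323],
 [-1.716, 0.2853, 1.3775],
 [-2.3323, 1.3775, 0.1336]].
sigma(A) ≈ {-2, -1, 4}

A is real symmetric, so its spectrum consists of real eigenvalues. Expanding the characteristic polynomial of the displayed matrix gives
  det(λ I - A) = p(λ) = λ^3 + (-1)λ^2 + (-10)λ + (-8).
Solving p(λ) = 0 yields eigenvalues ≈ -2, -1, 4. (A is shown rounded to 4 decimals, so these recover the underlying integer eigenvalues to within that precision.)
Verification: the trace of A = 1 equals the sum of eigenvalues 1, and det(A) ≈ 8.0001 matches the eigenvalue product 8.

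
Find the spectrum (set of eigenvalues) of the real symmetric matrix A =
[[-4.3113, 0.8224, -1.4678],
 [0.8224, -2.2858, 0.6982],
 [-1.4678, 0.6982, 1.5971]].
sigma(A) ≈ {-5, -2, 2}

A is real symmetric, so its spectrum consists of real eigenvalues. Expanding the characteristic polynomial of the displayed matrix gives
  det(λ I - A) = p(λ) = λ^3 + (5)λ^2 + (-4)λ + (-20).
Solving p(λ) = 0 yields eigenvalues ≈ -5, -2, 2. (A is shown rounded to 4 decimals, so these recover the underlying integer eigenvalues to within that precision.)
Verification: the trace of A = -5 equals the sum of eigenvalues -5, and det(A) ≈ 19.9995 matches the eigenvalue product 20.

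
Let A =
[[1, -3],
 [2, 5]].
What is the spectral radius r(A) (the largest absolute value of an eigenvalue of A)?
r(A) = sqrt(11) ≈ 3.3166

The eigenvalues of A are the roots of its characteristic polynomial. With M = A (coefficients from the trace and determinant):
  p(λ) = det(λ I - M) = λ^2 - 6λ + 11.
For λ^2 - 6λ + 11 the discriminant is -8. It is negative, so the roots are the complex-conjugate pair λ = 3 ± (sqrt(8)/2) i ≈ 3 ± 1.4142i. For a conjugate pair the product of the roots equals the constant term, so |λ|^2 = 11 and |λ| = sqrt(11) ≈ 3.3166.
Thus the eigenvalues (to 4 decimals) are 3 ± 1.4142i (modulus 3.3166). The spectral radius is the largest modulus: r(A) = sqrt(11) ≈ 3.3166. (Cross-check: r(A) ≤ ||A||_2 ≈ 5.9667; equality holds whenever A is normal, though it can also hold for some non-normal A.)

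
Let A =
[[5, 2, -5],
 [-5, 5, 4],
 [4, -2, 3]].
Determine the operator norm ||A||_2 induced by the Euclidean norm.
||A||_2 ≈ 9.9279 (= sqrt(largest eigenvalue of A^T A))

||A||_2 = sigma_max(A) = sqrt(lambda_max(A^T A)). Form the symmetric matrix M = A^T A =
[[66, -23, -33],
 [-23, 33, 4],
 [-33, 4, 50]].
Its characteristic polynomial (trace, sum of principal 2x2 minors, determinant of M give the coefficients) is
  p(λ) = det(λ I - M) = λ^3 - 149λ^2 + 5494λ - 51529.
No integer candidate from the rational root theorem (±divisors of 51529) is a root, so the roots are irrational. The cubic discriminant is Δ = 12553844641 > 0, so there are three distinct real roots. p(14) = -1073 and p(15) = 731 have opposite signs, so a root lies in (14, 15); Newton's method refines it to λ ≈ 14.5806. p(35) = 1111 and p(36) = -193 have opposite signs, so a root lies in (35, 36); Newton's method refines it to λ ≈ 35.856. p(98) = -2921 and p(99) = 2327 have opposite signs, so a root lies in (98, 99); Newton's method refines it to λ ≈ 98.5635. Check (Vieta): the three roots sum to 149, matching tr M = 149.
So the eigenvalues of A^T A are ≈ 14.5806, 35.856, 98.5635 (all ≥ 0, as they must be for A^T A). The largest is λ_max ≈ 98.5635, hence ||A||_2 = sqrt(λ_max) ≈ 9.9279.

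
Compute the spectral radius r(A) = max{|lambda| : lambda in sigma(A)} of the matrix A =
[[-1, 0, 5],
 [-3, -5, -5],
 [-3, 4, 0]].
r(A) ≈ 5.7967

The eigenvalues of A are the roots of its characteristic polynomial. With M = A (coefficients from the trace, the sum of principal 2x2 minors, and det A):
  p(λ) = det(λ I - M) = λ^3 + 6λ^2 + 40λ + 155.
No integer candidate from the rational root theorem (±divisors of 155) is a root, so the roots are irrational. The cubic discriminant is Δ = -311395 < 0, so there is one real root and a complex-conjugate pair. p(-5) = -20 and p(-4) = 27 have opposite signs, so a root lies in (-5, -4); Newton's method refines it to λ ≈ -4.6129. Dividing out (λ - (-4.6129)) leaves approximately λ^2 + 1.3871λ + 33.6014. For λ^2 + 1.3871λ + 33.6014 the discriminant is -132.4817. It is negative, so the remaining roots are the complex-conjugate pair λ ≈ -0.6936 ± 5.755i. Their product equals the constant term, so |λ|^2 ≈ 33.6014 and |λ| ≈ 5.7967.
Thus the eigenvalues (to 4 decimals) are -4.6129 (modulus 4.6129); -0.6936 ± 5.755i (modulus 5.7967). The spectral radius is the largest modulus: r(A) ≈ 5.7967. (Cross-check: r(A) ≤ ||A||_2 ≈ 8.5223; equality holds whenever A is normal, though it can also hold for some non-normal A.)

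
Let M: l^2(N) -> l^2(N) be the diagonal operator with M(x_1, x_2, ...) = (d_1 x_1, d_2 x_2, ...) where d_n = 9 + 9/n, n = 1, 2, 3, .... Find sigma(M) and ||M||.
sigma(M) = {9 + 9/n : n ≥ 1} ∪ {9}; ||M|| = 18

A bounded diagonal operator on l^2 with diagonal entries d_n has spectrum equal to the closure of {d_n : n ≥ 1}: every d_n is an eigenvalue (with eigenvector e_n), so {d_n} ⊂ sigma(M); the spectrum is closed, so its closure is too; and for lambda not in the closure, (M - lambda I) has bounded inverse (the diagonal entries 1/(d_n - lambda) are bounded). For our sequence d_n = 9 + 9/n, n = 1, 2, 3, ...:
  - {d_n} = {9 + 9/n : n ≥ 1}; the only limit point is 9
  - closure = {9 + 9/n : n ≥ 1} ∪ {9}
For the norm: a diagonal operator has ||M|| = sup_n |d_n|. Here d_n = 9 + 9/n is positive and decreasing, so sup_n |d_n| = d_1 = 9 + 9 = 18. So ||M|| = 18.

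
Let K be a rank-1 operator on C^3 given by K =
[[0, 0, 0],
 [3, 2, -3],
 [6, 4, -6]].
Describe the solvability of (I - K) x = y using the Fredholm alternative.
(I - K) is invertible (det(I - K) = 5 ≠ 0), so for every y in C^3 the equation (I - K) x = y has a unique solution.

K has rank 1, so it is an outer product K = u v^T: every row of K is a multiple of one row vector. Reading off the entries, u = (0, -1, -2) and v = (-3, -2, 3) (row i of K equals u_i·v^T). A rank-one matrix u v^T satisfies K u = u (v·u) and kills the (2)-dimensional subspace v^⊥, so its characteristic polynomial is lambda^2 (lambda - v·u) with v·u = tr K = -4. Hence the eigenvalues of I - K are 1 (multiplicity 2) and 1 - (-4) = 5, so det(I - K) = 5. (Direct check: I - K =
[[1, 0, 0],
 [-3, -1, 3],
 [-6, -4, 7]]
has determinant 5.) The finite-dimensional Fredholm alternative says: either (I - K) is invertible, or ker(I - K) ≠ {0} and then range(I - K) = ker((I - K)^*)^⊥, with dim ker(I - K) = dim ker((I - K)^*). Since det(I - K) ≠ 0, 1 is not an eigenvalue of K and ker(I - K) = {0}, so we are in the first case: for every y there is a unique x = (I - K)^(-1) y. Explicitly, by the Sherman–Morrison formula, (I - u v^T)^(-1) = I + u v^T/(1 - v·u), i.e. (I - K)^(-1) = I + K/(5).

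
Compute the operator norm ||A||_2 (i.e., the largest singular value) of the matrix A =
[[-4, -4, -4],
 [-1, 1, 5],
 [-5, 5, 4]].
||A||_2 ≈ 9.724 (= sqrt(largest eigenvalue of A^T A))

||A||_2 = sigma_max(A) = sqrt(lambda_max(A^T A)). Form the symmetric matrix M = A^T A =
[[42, -10, -9],
 [-10, 42, 41],
 [-9, 41, 57]].
Its characteristic polynomial (trace, sum of principal 2x2 minors, determinant of M give the coefficients) is
  p(λ) = det(λ I - M) = λ^3 - 141λ^2 + 4690λ - 28224.
No integer candidate from the rational root theorem (±divisors of 28224) is a root, so the roots are irrational. The cubic discriminant is Δ = 22633628612 > 0, so there are three distinct real roots. p(7) = -1960 and p(8) = 784 have opposite signs, so a root lies in (7, 8); Newton's method refines it to λ ≈ 7.7053. p(38) = 1264 and p(39) = -456 have opposite signs, so a root lies in (38, 39); Newton's method refines it to λ ≈ 38.7377. p(94) = -2656 and p(95) = 2176 have opposite signs, so a root lies in (94, 95); Newton's method refines it to λ ≈ 94.5569. Check (Vieta): the three roots sum to 141, matching tr M = 141.
So the eigenvalues of A^T A are ≈ 7.7053, 38.7377, 94.5569 (all ≥ 0, as they must be for A^T A). The largest is λ_max ≈ 94.5569, hence ||A||_2 = sqrt(λ_max) ≈ 9.724.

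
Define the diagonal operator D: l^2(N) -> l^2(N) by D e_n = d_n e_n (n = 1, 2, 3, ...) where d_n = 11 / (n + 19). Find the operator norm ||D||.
||D|| = 11/20 (attained at n = 1)

For D diagonal, ||D|| = sup_n |d_n| = sup_n 11/(n + 19). This is positive and strictly decreasing in n, so the supremum is attained at n = 1: d_1 = 11/(1 + 19) = 11/20. Hence ||D|| = 11/20.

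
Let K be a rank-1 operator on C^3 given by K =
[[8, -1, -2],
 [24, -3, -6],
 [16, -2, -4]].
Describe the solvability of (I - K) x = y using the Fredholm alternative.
(I - K) is singular (det(I - K) = 0, i.e. 1 ∈ sigma(K)). (I - K) x = y is solvable iff y ⊥ ker((I - K)^*) = span{(8, -1, -2)}, i.e. iff 8y_1 - y_2 - 2y_3 = 0. When solvable, the solutions are x = y + c·(1, 3, 2), c arbitrary (ker(I - K) = span{(1, 3, 2)}, dimension 1).

K has rank 1, so it is an outer product K = u v^T: every row of K is a multiple of one row vector. Reading off the entries, u = (1, 3, 2) and v = (8, -1, -2) (row i of K equals u_i·v^T). A rank-one matrix u v^T satisfies K u = u (v·u) and kills the (2)-dimensional subspace v^⊥, so its characteristic polynomial is lambda^2 (lambda - v·u) with v·u = tr K = 1. Hence the eigenvalues of I - K are 1 (multiplicity 2) and 1 - (1) = 0, so det(I - K) = 0. (Direct check: I - K =
[[-7, 1, 2],
 [-24, 4, 6],
 [-16, 2, 5]]
has determinant 0.) So 1 is an eigenvalue of K and (I - K) is not invertible. The finite-dimensional Fredholm alternative says: either (I - K) is invertible, or ker(I - K) ≠ {0} and then range(I - K) = ker((I - K)^*)^⊥, with dim ker(I - K) = dim ker((I - K)^*). We are in the second case, so we need both kernels. Kernel of I - K: (I - K) u = u - u (v·u) = u - u = 0, so ker(I - K) = span{u} = span{(1, 3, 2)} (it is exactly 1-dimensional because rank(I - K) = 2). Kernel of the adjoint: K is real, so (I - K)^* = I - K^T = I - v u^T, and (I - v u^T) v = v - v (u·v) = 0; hence ker((I - K)^*) = span{v} = span{(8, -1, -2)}. Therefore (I - K) x = y is solvable iff <y, v> = 0, i.e. iff 8y_1 - y_2 - 2y_3 = 0. When this holds, K y = u (v·y) = 0, so (I - K) y = y and x = y is a particular solution; the full solution set is the line x = y + c·u = y + c·(1, 3, 2), c ∈ C.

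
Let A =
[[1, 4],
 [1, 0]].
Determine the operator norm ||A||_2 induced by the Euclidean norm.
||A||_2 = sqrt((18 + sqrt(260))/2) ≈ 4.1306 (= sqrt(largest eigenvalue of A^T A))

||A||_2 = sigma_max(A) = sqrt(lambda_max(A^T A)). Form the symmetric matrix M = A^T A =
[[2, 4],
 [4, 16]].
Its characteristic polynomial (trace, determinant of M give the coefficients) is
  p(λ) = det(λ I - M) = λ^2 - 18λ + 16.
For λ^2 - 18λ + 16 the discriminant is 260. It is nonnegative but not a perfect square, so the roots are real and irrational: λ = (18 ± sqrt(260))/2 ≈ 17.0623, 0.9377.
So the eigenvalues of A^T A are ≈ 0.9377, 17.0623 (all ≥ 0, as they must be for A^T A). The largest is λ_max = (18 + sqrt(260))/2 ≈ 17.0623, hence ||A||_2 = sqrt(λ_max) = sqrt((18 + sqrt(260))/2) ≈ 4.1306.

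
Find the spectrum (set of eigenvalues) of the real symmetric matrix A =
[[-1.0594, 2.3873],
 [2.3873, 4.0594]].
sigma(A) ≈ {-2, 5}

A is real symmetric, so its spectrum consists of real eigenvalues. Expanding the characteristic polynomial of the displayed matrix gives
  det(λ I - A) = p(λ) = λ^2 + (-3)λ + (-10).
Solving p(λ) = 0 yields eigenvalues ≈ -2, 5. (A is shown rounded to 4 decimals, so these recover the underlying integer eigenvalues to within that precision.)
Verification: the trace of A = 3 equals the sum of eigenvalues 3, and det(A) ≈ -9.9997 matches the eigenvalue product -10.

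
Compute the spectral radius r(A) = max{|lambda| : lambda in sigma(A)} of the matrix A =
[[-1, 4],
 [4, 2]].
r(A) = (1 + sqrt(73))/2 ≈ 4.772

The eigenvalues of A are the roots of its characteristic polynomial. With M = A (coefficients from the trace and determinant):
  p(λ) = det(λ I - M) = λ^2 - λ - 18.
For λ^2 - λ - 18 the discriminant is 73. It is nonnegative but not a perfect square, so the roots are real and irrational: λ = (1 ± sqrt(73))/2 ≈ 4.772, -3.772.
Thus the eigenvalues (to 4 decimals) are 4.772 (modulus 4.772); -3.772 (modulus 3.772). The spectral radius is the largest modulus: r(A) = (1 + sqrt(73))/2 ≈ 4.772. (Cross-check: r(A) ≤ ||A||_2 ≈ 4.772; equality holds whenever A is normal, though it can also hold for some non-normal A.)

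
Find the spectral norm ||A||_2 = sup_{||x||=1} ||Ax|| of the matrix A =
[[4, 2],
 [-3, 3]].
||A||_2 = sqrt((38 + sqrt(148))/2) ≈ 5.0083 (= sqrt(largest eigenvalue of A^T A))

||A||_2 = sigma_max(A) = sqrt(lambda_max(A^T A)). Form the symmetric matrix M = A^T A =
[[25, -1],
 [-1, 13]].
Its characteristic polynomial (trace, determinant of M give the coefficients) is
  p(λ) = det(λ I - M) = λ^2 - 38λ + 324.
For λ^2 - 38λ + 324 the discriminant is 148. It is nonnegative but not a perfect square, so the roots are real and irrational: λ = (38 ± sqrt(148))/2 ≈ 25.0828, 12.9172.
So the eigenvalues of A^T A are ≈ 12.9172, 25.0828 (all ≥ 0, as they must be for A^T A). The largest is λ_max = (38 + sqrt(148))/2 ≈ 25.0828, hence ||A||_2 = sqrt(λ_max) = sqrt((38 + sqrt(148))/2) ≈ 5.0083.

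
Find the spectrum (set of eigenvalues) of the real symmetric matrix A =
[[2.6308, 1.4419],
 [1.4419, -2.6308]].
sigma(A) ≈ {-3, 3}

A is real symmetric, so its spectrum consists of real eigenvalues. Expanding the characteristic polynomial of the displayed matrix gives
  det(λ I - A) = p(λ) = λ^2 + (0)λ + (-9).
Solving p(λ) = 0 yields eigenvalues ≈ -3, 3. (A is shown rounded to 4 decimals, so these recover the underlying integer eigenvalues to within that precision.)
Verification: the trace of A = 0 equals the sum of eigenvalues 0, and det(A) ≈ -9.0002 matches the eigenvalue product -9.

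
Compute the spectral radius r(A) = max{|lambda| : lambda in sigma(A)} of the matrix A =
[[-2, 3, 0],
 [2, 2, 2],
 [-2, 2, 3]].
r(A) ≈ 4.4276

The eigenvalues of A are the roots of its characteristic polynomial. With M = A (coefficients from the trace, the sum of principal 2x2 minors, and det A):
  p(λ) = det(λ I - M) = λ^3 - 3λ^2 - 14λ + 34.
No integer candidate from the rational root theorem (±divisors of 34) is a root, so the roots are irrational. The cubic discriminant is Δ = 10904 > 0, so there are three distinct real roots. p(-4) = -22 and p(-3) = 22 have opposite signs, so a root lies in (-4, -3); Newton's method refines it to λ ≈ -3.5754. p(2) = 2 and p(3) = -8 have opposite signs, so a root lies in (2, 3); Newton's method refines it to λ ≈ 2.1478. p(4) = -6 and p(5) = 14 have opposite signs, so a root lies in (4, 5); Newton's method refines it to λ ≈ 4.4276. Check (Vieta): the three roots sum to 3, matching tr M = 3.
Thus the eigenvalues (to 4 decimals) are -3.5754 (modulus 3.5754); 2.1478 (modulus 2.1478); 4.4276 (modulus 4.4276). The spectral radius is the largest modulus: r(A) ≈ 4.4276. (Cross-check: r(A) ≤ ||A||_2 ≈ 5.2426; equality holds whenever A is normal, though it can also hold for some non-normal A.)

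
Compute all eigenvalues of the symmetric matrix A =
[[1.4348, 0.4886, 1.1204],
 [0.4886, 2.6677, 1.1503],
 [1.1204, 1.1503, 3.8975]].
sigma(A) ≈ {1, 2, 5}

A is real symmetric, so its spectrum consists of real eigenvalues. Expanding the characteristic polynomial of the displayed matrix gives
  det(λ I - A) = p(λ) = λ^3 + (-8)λ^2 + (17)λ + (-10).
Solving p(λ) = 0 yields eigenvalues ≈ 1, 2, 5. (A is shown rounded to 4 decimals, so these recover the underlying integer eigenvalues to within that precision.)
Verification: the trace of A = 8 equals the sum of eigenvalues 8, and det(A) ≈ 9.9998 matches the eigenvalue product 10.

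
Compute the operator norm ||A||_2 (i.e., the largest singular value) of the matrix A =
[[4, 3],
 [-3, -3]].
||A||_2 = sqrt((43 + sqrt(1813))/2) ≈ 6.5414 (= sqrt(largest eigenvalue of A^T A))

||A||_2 = sigma_max(A) = sqrt(lambda_max(A^T A)). Form the symmetric matrix M = A^T A =
[[25, 21],
 [21, 18]].
Its characteristic polynomial (trace, determinant of M give the coefficients) is
  p(λ) = det(λ I - M) = λ^2 - 43λ + 9.
For λ^2 - 43λ + 9 the discriminant is 1813. It is nonnegative but not a perfect square, so the roots are real and irrational: λ = (43 ± sqrt(1813))/2 ≈ 42.7897, 0.2103.
So the eigenvalues of A^T A are ≈ 0.2103, 42.7897 (all ≥ 0, as they must be for A^T A). The largest is λ_max = (43 + sqrt(1813))/2 ≈ 42.7897, hence ||A||_2 = sqrt(λ_max) = sqrt((43 + sqrt(1813))/2) ≈ 6.5414.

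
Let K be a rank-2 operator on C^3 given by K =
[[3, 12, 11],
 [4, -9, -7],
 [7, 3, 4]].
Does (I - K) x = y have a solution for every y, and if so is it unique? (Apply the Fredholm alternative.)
(I - K) is invertible (det(I - K) = -152 ≠ 0), so for every y in C^3 the equation (I - K) x = y has a unique solution.

K has rank 2 and factors as K = U V^T = u1 v1^T + u2 v2^T with u1 = (1, -2, -1), v1 = (-3, 3, 2), u2 = (-3, 1, -2), v2 = (-2, -3, -3) (multiplying out reproduces the displayed K). The nonzero eigenvalues of U V^T coincide with those of the 2 x 2 matrix G = V^T U = [[v1·u1, v1·u2], [v2·u1, v2·u2]] = [[-11, 8], [7, 9]], and by the Sylvester determinant identity det(I_3 - U V^T) = det(I_2 - V^T U) = det([[12, -8], [-7, -8]]) = (12)(-8) - (-8)(-7) = -152. (Direct check: I - K =
[[-2, -12, -11],
 [-4, 10, 7],
 [-7, -3, -3]]
has determinant -152.) The finite-dimensional Fredholm alternative says: either (I - K) is invertible, or ker(I - K) ≠ {0} and then range(I - K) = ker((I - K)^*)^⊥, with dim ker(I - K) = dim ker((I - K)^*). Since det(I - K) ≠ 0, 1 is not an eigenvalue of K and ker(I - K) = {0}, so we are in the first case: for every y there is a unique x = (I - K)^(-1) y. (Explicitly, by the Woodbury identity, (I - U V^T)^(-1) = I + U (I_2 - G)^(-1) V^T.)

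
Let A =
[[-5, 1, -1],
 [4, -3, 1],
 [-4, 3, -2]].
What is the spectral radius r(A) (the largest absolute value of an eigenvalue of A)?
r(A) = (9 + sqrt(37))/2 ≈ 7.5414

The eigenvalues of A are the roots of its characteristic polynomial. With M = A (coefficients from the trace, the sum of principal 2x2 minors, and det A):
  p(λ) = det(λ I - M) = λ^3 + 10λ^2 + 20λ + 11.
By the rational root theorem any rational root is an integer divisor of 11. Testing λ = -1: p(-1) = -1 + 10 - 20 + 11 = 0, so λ = -1 is a root. Dividing out (λ + 1) leaves p(λ) = (λ + 1)(λ^2 + 9λ + 11). For λ^2 + 9λ + 11 the discriminant is 37. It is nonnegative but not a perfect square, so the roots are real and irrational: λ = (-9 ± sqrt(37))/2 ≈ -1.4586, -7.5414.
Thus the eigenvalues (to 4 decimals) are -1.4586 (modulus 1.4586); -7.5414 (modulus 7.5414); -1 (modulus 1). The spectral radius is the largest modulus: r(A) = (9 + sqrt(37))/2 ≈ 7.5414. (Cross-check: r(A) ≤ ||A||_2 ≈ 8.8352; equality holds whenever A is normal, though it can also hold for some non-normal A.)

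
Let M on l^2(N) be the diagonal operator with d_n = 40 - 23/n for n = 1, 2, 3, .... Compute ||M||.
||M|| = 40

For a diagonal operator on l^2 with entries d_n, ||M|| = sup_n |d_n|. Here d_1 = 17, d_2 = 57/2, ..., and d_n = 40 - 23/n increases monotonically toward 40. All terms lie in [17, 40), so |d_n| = d_n and the supremum is the limit 40, which is not attained by any individual d_n. Hence ||M|| = 40.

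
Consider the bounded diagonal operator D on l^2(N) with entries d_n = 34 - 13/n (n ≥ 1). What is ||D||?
||D|| = 34

For a diagonal operator on l^2 with entries d_n, ||D|| = sup_n |d_n|. Here d_1 = 21, d_2 = 55/2, ..., and d_n = 34 - 13/n increases monotonically toward 34. All terms lie in [21, 34), so |d_n| = d_n and the supremum is the limit 34, which is not attained by any individual d_n. Hence ||D|| = 34.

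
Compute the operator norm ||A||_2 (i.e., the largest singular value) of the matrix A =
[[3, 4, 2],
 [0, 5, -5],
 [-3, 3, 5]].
||A||_2 ≈ 7.5578 (= sqrt(largest eigenvalue of A^T A))

||A||_2 = sigma_max(A) = sqrt(lambda_max(A^T A)). Form the symmetric matrix M = A^T A =
[[18, 3, -9],
 [3, 50, -2],
 [-9, -2, 54]].
Its characteristic polynomial (trace, sum of principal 2x2 minors, determinant of M give the coefficients) is
  p(λ) = det(λ I - M) = λ^3 - 122λ^2 + 4478λ - 44100.
No integer candidate from the rational root theorem (±divisors of 44100) is a root, so the roots are irrational. The cubic discriminant is Δ = 121262048 > 0, so there are three distinct real roots. p(15) = -1005 and p(16) = 412 have opposite signs, so a root lies in (15, 16); Newton's method refines it to λ ≈ 15.698. p(49) = 49 and p(50) = -200 have opposite signs, so a root lies in (49, 50); Newton's method refines it to λ ≈ 49.1812. p(57) = -39 and p(58) = 328 have opposite signs, so a root lies in (57, 58); Newton's method refines it to λ ≈ 57.1208. Check (Vieta): the three roots sum to 122, matching tr M = 122.
So the eigenvalues of A^T A are ≈ 15.698, 49.1812, 57.1208 (all ≥ 0, as they must be for A^T A). The largest is λ_max ≈ 57.1208, hence ||A||_2 = sqrt(λ_max) ≈ 7.5578.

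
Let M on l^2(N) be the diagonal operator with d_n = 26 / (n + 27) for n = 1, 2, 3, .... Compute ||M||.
||M|| = 13/14 (attained at n = 1)

For M diagonal, ||M|| = sup_n |d_n| = sup_n 26/(n + 27). This is positive and strictly decreasing in n, so the supremum is attained at n = 1: d_1 = 26/(1 + 27) = 13/14. Hence ||M|| = 13/14.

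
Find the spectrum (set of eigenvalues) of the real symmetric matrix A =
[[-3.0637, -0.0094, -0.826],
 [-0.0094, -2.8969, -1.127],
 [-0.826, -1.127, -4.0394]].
sigma(A) ≈ {-5, -3, -2}

A is real symmetric, so its spectrum consists of real eigenvalues. Expanding the characteristic polynomial of the displayed matrix gives
  det(λ I - A) = p(λ) = λ^3 + (10)λ^2 + (31)λ + (30).
Solving p(λ) = 0 yields eigenvalues ≈ -5, -3, -2. (A is shown rounded to 4 decimals, so these recover the underlying integer eigenvalues to within that precision.)
Verification: the trace of A = -10 equals the sum of eigenvalues -10, and det(A) ≈ -30.0000 matches the eigenvalue product -30.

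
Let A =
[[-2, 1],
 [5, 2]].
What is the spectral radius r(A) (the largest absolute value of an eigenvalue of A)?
r(A) = 3

The eigenvalues of A are the roots of its characteristic polynomial. With M = A (coefficients from the trace and determinant):
  p(λ) = det(λ I - M) = λ^2 - 9.
For λ^2 - 9 the discriminant is 36. It is a perfect square (6^2), so the roots are rational: λ = (0 ± 6)/2 = 3, -3.
Thus the eigenvalues (to 4 decimals) are 3 (modulus 3); -3 (modulus 3). The spectral radius is the largest modulus: r(A) = 3. (Cross-check: r(A) ≤ ||A||_2 ≈ 5.6056; equality holds whenever A is normal, though it can also hold for some non-normal A.)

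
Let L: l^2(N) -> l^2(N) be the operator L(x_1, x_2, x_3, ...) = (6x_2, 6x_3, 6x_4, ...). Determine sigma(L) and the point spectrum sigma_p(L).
sigma(L) = closed disk {z in C : |z| ≤ 6}; sigma_p(L) = open disk {z in C : |z| < 6}

Note L = 6·V where V is the unit left shift (V x)_k = x_{k+1}; so sigma(L) = 6·sigma(V) and ||L|| = 6||V||. ||L x||^2 = 36sum_{k≥2} |x_k|^2 ≤ 36||x||^2, with equality on {x : x_1 = 0}, so ||L|| = 6. For any lambda with |lambda| < 6, set r = lambda/6 (|r| < 1); the vector x = (1, r, r^2, ...) is in l^2 and satisfies L x = 6(r, r^2, ...) = lambda x, so lambda is an eigenvalue. On the boundary |lambda| = 6 the geometric series diverges, so no l^2 eigenvector exists, but these lambda lie in the approximate point spectrum. Hence sigma(L) is the closed disk of radius 6 and sigma_p(L) is the open disk.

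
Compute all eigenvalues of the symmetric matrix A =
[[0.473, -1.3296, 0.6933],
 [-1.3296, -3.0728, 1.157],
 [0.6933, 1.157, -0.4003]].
sigma(A) ≈ {-4, 0, 1}

A is real symmetric, so its spectrum consists of real eigenvalues. Expanding the characteristic polynomial of the displayed matrix gives
  det(λ I - A) = p(λ) = λ^3 + (3)λ^2 + (-4)λ + (0).
Solving p(λ) = 0 yields eigenvalues ≈ -4, 0, 1. (A is shown rounded to 4 decimals, so these recover the underlying integer eigenvalues to within that precision.)
Verification: the trace of A = -3 equals the sum of eigenvalues -3, and det(A) ≈ 0.0002 matches the eigenvalue product 0.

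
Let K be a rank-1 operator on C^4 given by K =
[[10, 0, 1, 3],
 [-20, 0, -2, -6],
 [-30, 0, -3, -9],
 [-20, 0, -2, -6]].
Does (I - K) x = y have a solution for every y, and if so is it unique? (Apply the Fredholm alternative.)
(I - K) is singular (det(I - K) = 0, i.e. 1 ∈ sigma(K)). (I - K) x = y is solvable iff y ⊥ ker((I - K)^*) = span{(10, 0, 1, 3)}, i.e. iff 10y_1 + y_3 + 3y_4 = 0. When solvable, the solutions are x = y + c·(1, -2, -3, -2), c arbitrary (ker(I - K) = span{(1, -2, -3, -2)}, dimension 1).

K has rank 1, so it is an outer product K = u v^T: every row of K is a multiple of one row vector. Reading off the entries, u = (1, -2, -3, -2) and v = (10, 0, 1, 3) (row i of K equals u_i·v^T). A rank-one matrix u v^T satisfies K u = u (v·u) and kills the (3)-dimensional subspace v^⊥, so its characteristic polynomial is lambda^3 (lambda - v·u) with v·u = tr K = 1. Hence the eigenvalues of I - K are 1 (multiplicity 3) and 1 - (1) = 0, so det(I - K) = 0. (Direct check: I - K =
[[-9, 0, -1, -3],
 [20, 1, 2, 6],
 [30, 0, 4, 9],
 [20, 0, 2, 7]]
has determinant 0.) So 1 is an eigenvalue of K and (I - K) is not invertible. The finite-dimensional Fredholm alternative says: either (I - K) is invertible, or ker(I - K) ≠ {0} and then range(I - K) = ker((I - K)^*)^⊥, with dim ker(I - K) = dim ker((I - K)^*). We are in the second case, so we need both kernels. Kernel of I - K: (I - K) u = u - u (v·u) = u - u = 0, so ker(I - K) = span{u} = span{(1, -2, -3, -2)} (it is exactly 1-dimensional because rank(I - K) = 3). Kernel of the adjoint: K is real, so (I - K)^* = I - K^T = I - v u^T, and (I - v u^T) v = v - v (u·v) = 0; hence ker((I - K)^*) = span{v} = span{(10, 0, 1, 3)}. Therefore (I - K) x = y is solvable iff <y, v> = 0, i.e. iff 10y_1 + y_3 + 3y_4 = 0. When this holds, K y = u (v·y) = 0, so (I - K) y = y and x = y is a particular solution; the full solution set is the line x = y + c·u = y + c·(1, -2, -3, -2), c ∈ C.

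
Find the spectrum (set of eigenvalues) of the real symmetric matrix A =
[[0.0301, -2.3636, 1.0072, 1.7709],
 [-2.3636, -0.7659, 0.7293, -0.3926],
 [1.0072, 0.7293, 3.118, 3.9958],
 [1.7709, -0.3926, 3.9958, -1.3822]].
sigma(A) ≈ {-4, -3, 2, 6}

A is real symmetric, so its spectrum consists of real eigenvalues. Expanding the characteristic polynomial of the displayed matrix gives
  det(λ I - A) = p(λ) = λ^4 + (-1)λ^3 + (-32)λ^2 + (-11.9989)λ + (143.998).
Solving p(λ) = 0 yields eigenvalues ≈ -4, -3, 2, 6. (A is shown rounded to 4 decimals, so these recover the underlying integer eigenvalues to within that precision.)
Verification: the trace of A = 1 equals the sum of eigenvalues 1, and det(A) ≈ 143.9980 matches the eigenvalue product 144.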